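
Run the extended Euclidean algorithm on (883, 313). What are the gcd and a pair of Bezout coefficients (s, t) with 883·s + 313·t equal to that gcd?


Euclidean algorithm on (883, 313) — divide until remainder is 0:
  883 = 2 · 313 + 257
  313 = 1 · 257 + 56
  257 = 4 · 56 + 33
  56 = 1 · 33 + 23
  33 = 1 · 23 + 10
  23 = 2 · 10 + 3
  10 = 3 · 3 + 1
  3 = 3 · 1 + 0
gcd(883, 313) = 1.
Track Bezout coefficients alongside the remainders: start with r₀ = 883 = a·1 + b·0 (s = 1, t = 0) and r₁ = 313 = a·0 + b·1 (s = 0, t = 1); each new remainder r_{k+1} = r_{k-1} − q_k·r_k inherits s_{k+1} = s_{k-1} − q_k·s_k, t_{k+1} = t_{k-1} − q_k·t_k, so r_k = a·s_k + b·t_k at every step:
  q = 2: r = 257, s = 1 − 2·0 = 1, t = 0 − 2·1 = -2  (check: 883·1 + 313·(-2) = 257)
  q = 1: r = 56, s = 0 − 1·1 = -1, t = 1 − 1·(-2) = 3  (check: 883·(-1) + 313·3 = 56)
  q = 4: r = 33, s = 1 − 4·(-1) = 5, t = -2 − 4·3 = -14  (check: 883·5 + 313·(-14) = 33)
  q = 1: r = 23, s = -1 − 1·5 = -6, t = 3 − 1·(-14) = 17  (check: 883·(-6) + 313·17 = 23)
  q = 1: r = 10, s = 5 − 1·(-6) = 11, t = -14 − 1·17 = -31  (check: 883·11 + 313·(-31) = 10)
  q = 2: r = 3, s = -6 − 2·11 = -28, t = 17 − 2·(-31) = 79  (check: 883·(-28) + 313·79 = 3)
  q = 3: r = 1, s = 11 − 3·(-28) = 95, t = -31 − 3·79 = -268  (check: 883·95 + 313·(-268) = 1)
The row with r = 1 (the gcd) gives the Bezout coefficients s = 95, t = -268.
Result: 883 · (95) + 313 · (-268) = 1.

gcd(883, 313) = 1; s = 95, t = -268 (check: 883·95 + 313·(-268) = 1).


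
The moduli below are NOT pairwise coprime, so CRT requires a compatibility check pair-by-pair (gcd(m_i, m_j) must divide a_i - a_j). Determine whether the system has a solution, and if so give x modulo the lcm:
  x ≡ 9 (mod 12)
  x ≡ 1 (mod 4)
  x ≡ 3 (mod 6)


Moduli 12, 4, 6 are not pairwise coprime, so CRT works modulo lcm(m_i) when all pairwise compatibility conditions hold.
Pairwise compatibility: gcd(m_i, m_j) must divide a_i - a_j for every pair.
Merge one congruence at a time:
  Start: x ≡ 9 (mod 12).
  Combine with x ≡ 1 (mod 4): gcd(12, 4) = 4; 1 - 9 = -8, which IS divisible by 4, so compatible.
    Write x = 9 + 12·t and substitute into x ≡ 1 (mod 4): 12·t ≡ 1 − 9 = -8 (mod 4).
    Divide the congruence (and modulus) by g = 4: 3·t ≡ -2 (mod 1).
    Modulo 1 every t works; take t = 0.
    Then x = 9 + 12·0 = 9, valid modulo lcm(12, 4) = 12: x ≡ 9 (mod 12).
  Combine with x ≡ 3 (mod 6): gcd(12, 6) = 6; 3 - 9 = -6, which IS divisible by 6, so compatible.
    Write x = 9 + 12·t and substitute into x ≡ 3 (mod 6): 12·t ≡ 3 − 9 = -6 (mod 6).
    Divide the congruence (and modulus) by g = 6: 2·t ≡ -1 (mod 1).
    Modulo 1 every t works; take t = 0.
    Then x = 9 + 12·0 = 9, valid modulo lcm(12, 6) = 12: x ≡ 9 (mod 12).
Verify: 9 mod 12 = 9, 9 mod 4 = 1, 9 mod 6 = 3.

x ≡ 9 (mod 12).


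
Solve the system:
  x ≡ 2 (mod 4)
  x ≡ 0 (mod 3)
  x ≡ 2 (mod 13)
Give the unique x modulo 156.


Moduli 4, 3, 13 are pairwise coprime; by CRT there is a unique solution modulo M = 4 · 3 · 13 = 156.
Solve pairwise, accumulating the modulus:
  Start with x ≡ 2 (mod 4).
  Combine with x ≡ 0 (mod 3): since gcd(4, 3) = 1, we get a unique residue mod 12.
    Write x = 2 + 4·t and substitute into x ≡ 0 (mod 3): 4·t ≡ 0 − 2 = -2 (mod 3).
    Reduce coefficients mod 3: 1·t ≡ 1 (mod 3).
    So t ≡ 1 (mod 3).
    Then x = 2 + 4·1 = 6, valid modulo lcm(4, 3) = 12: x ≡ 6 (mod 12).
  Combine with x ≡ 2 (mod 13): since gcd(12, 13) = 1, we get a unique residue mod 156.
    Write x = 6 + 12·t and substitute into x ≡ 2 (mod 13): 12·t ≡ 2 − 6 = -4 (mod 13).
    Reduce coefficients mod 13: 12·t ≡ 9 (mod 13).
    The inverse of 12 mod 13 is 12 (since 12·12 = 144 = 11·13 + 1), so t ≡ 12·9 = 108 ≡ 4 (mod 13).
    Then x = 6 + 12·4 = 54, valid modulo lcm(12, 13) = 156: x ≡ 54 (mod 156).
Verify: 54 mod 4 = 2 ✓, 54 mod 3 = 0 ✓, 54 mod 13 = 2 ✓.

x ≡ 54 (mod 156).


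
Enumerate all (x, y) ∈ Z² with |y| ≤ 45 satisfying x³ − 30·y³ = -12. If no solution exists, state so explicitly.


The equation is x³ - 30y³ = -12. For fixed y, x³ = 30·y³ − 12, so a solution requires the RHS to be a perfect cube.
Strategy: iterate y from -45 to 45, compute RHS = 30·y³ − 12, and check whether it is a (positive or negative) perfect cube.
Check small values of y:
  y = 0: RHS = -12 is not a perfect cube.
  y = 1: RHS = 18 is not a perfect cube.
  y = -1: RHS = -42 is not a perfect cube.
  y = 2: RHS = 228 is not a perfect cube.
  y = -2: RHS = -252 is not a perfect cube.
  y = 3: RHS = 798 is not a perfect cube.
  y = -3: RHS = -822 is not a perfect cube.
Continuing the search up to |y| = 45 finds no solutions either.
No (x, y) in the scanned range satisfies the equation.

No integer solutions with |y| ≤ 45.


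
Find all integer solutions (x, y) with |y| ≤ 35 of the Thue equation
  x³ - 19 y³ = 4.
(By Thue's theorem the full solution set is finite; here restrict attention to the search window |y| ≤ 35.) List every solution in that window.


The equation is x³ - 19y³ = 4. For fixed y, x³ = 19·y³ + 4, so a solution requires the RHS to be a perfect cube.
Strategy: iterate y from -35 to 35, compute RHS = 19·y³ + 4, and check whether it is a (positive or negative) perfect cube.
Check small values of y:
  y = 0: RHS = 4 is not a perfect cube.
  y = 1: RHS = 23 is not a perfect cube.
  y = -1: RHS = -15 is not a perfect cube.
  y = 2: RHS = 156 is not a perfect cube.
  y = -2: RHS = -148 is not a perfect cube.
  y = 3: RHS = 517 is not a perfect cube.
  y = -3: RHS = -509 is not a perfect cube.
Continuing the search up to |y| = 35 finds no solutions either.
No (x, y) in the scanned range satisfies the equation.

No integer solutions with |y| ≤ 35.


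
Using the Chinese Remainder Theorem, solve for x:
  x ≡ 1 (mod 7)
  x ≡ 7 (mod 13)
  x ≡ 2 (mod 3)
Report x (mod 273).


Moduli 7, 13, 3 are pairwise coprime; by CRT there is a unique solution modulo M = 7 · 13 · 3 = 273.
Solve pairwise, accumulating the modulus:
  Start with x ≡ 1 (mod 7).
  Combine with x ≡ 7 (mod 13): since gcd(7, 13) = 1, we get a unique residue mod 91.
    Write x = 1 + 7·t and substitute into x ≡ 7 (mod 13): 7·t ≡ 7 − 1 = 6 (mod 13).
    The inverse of 7 mod 13 is 2 (since 7·2 = 14 = 1·13 + 1), so t ≡ 2·6 = 12 ≡ 12 (mod 13).
    Then x = 1 + 7·12 = 85, valid modulo lcm(7, 13) = 91: x ≡ 85 (mod 91).
  Combine with x ≡ 2 (mod 3): since gcd(91, 3) = 1, we get a unique residue mod 273.
    Write x = 85 + 91·t and substitute into x ≡ 2 (mod 3): 91·t ≡ 2 − 85 = -83 (mod 3).
    Reduce coefficients mod 3: 1·t ≡ 1 (mod 3).
    So t ≡ 1 (mod 3).
    Then x = 85 + 91·1 = 176, valid modulo lcm(91, 3) = 273: x ≡ 176 (mod 273).
Verify: 176 mod 7 = 1 ✓, 176 mod 13 = 7 ✓, 176 mod 3 = 2 ✓.

x ≡ 176 (mod 273).


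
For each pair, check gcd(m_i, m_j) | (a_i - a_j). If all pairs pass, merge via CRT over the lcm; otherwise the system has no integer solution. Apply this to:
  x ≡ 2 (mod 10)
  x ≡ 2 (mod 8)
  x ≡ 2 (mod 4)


Moduli 10, 8, 4 are not pairwise coprime, so CRT works modulo lcm(m_i) when all pairwise compatibility conditions hold.
Pairwise compatibility: gcd(m_i, m_j) must divide a_i - a_j for every pair.
Merge one congruence at a time:
  Start: x ≡ 2 (mod 10).
  Combine with x ≡ 2 (mod 8): gcd(10, 8) = 2; 2 - 2 = 0, which IS divisible by 2, so compatible.
    Write x = 2 + 10·t and substitute into x ≡ 2 (mod 8): 10·t ≡ 2 − 2 = 0 (mod 8).
    Divide the congruence (and modulus) by g = 2: 5·t ≡ 0 (mod 4).
    Reduce coefficients mod 4: 1·t ≡ 0 (mod 4).
    So t ≡ 0 (mod 4).
    Then x = 2 + 10·0 = 2, valid modulo lcm(10, 8) = 40: x ≡ 2 (mod 40).
  Combine with x ≡ 2 (mod 4): gcd(40, 4) = 4; 2 - 2 = 0, which IS divisible by 4, so compatible.
    Write x = 2 + 40·t and substitute into x ≡ 2 (mod 4): 40·t ≡ 2 − 2 = 0 (mod 4).
    Divide the congruence (and modulus) by g = 4: 10·t ≡ 0 (mod 1).
    Modulo 1 every t works; take t = 0.
    Then x = 2 + 40·0 = 2, valid modulo lcm(40, 4) = 40: x ≡ 2 (mod 40).
Verify: 2 mod 10 = 2, 2 mod 8 = 2, 2 mod 4 = 2.

x ≡ 2 (mod 40).


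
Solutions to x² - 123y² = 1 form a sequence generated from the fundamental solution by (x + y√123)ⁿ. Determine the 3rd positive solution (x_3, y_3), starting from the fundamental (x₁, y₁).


Step 1: Find the fundamental solution (x₁, y₁) of x² - 123y² = 1.
  Expand √123 as a continued fraction. a₀ = ⌊√123⌋ = 11; iterate m_{k+1} = d_k·a_k − m_k, d_{k+1} = (123 − m_{k+1}²)/d_k, a_{k+1} = ⌊(a₀ + m_{k+1})/d_{k+1}⌋ (starting m₀ = 0, d₀ = 1), with convergents p_k = a_k·p_{k-1} + p_{k-2}, q_k = a_k·q_{k-1} + q_{k-2} (p₋₁ = 1, q₋₁ = 0):
  k = 0: a₀ = 11; p₀/q₀ = 11/1; p₀² − 123·q₀² = 121 − 123 = -2.
  k = 1: m = 11, d = 2, a = ⌊(11 + 11)/2⌋ = 11; p/q = (11·11 + 1)/(11·1 + 0) = 122/11; p² − 123·q² = 14884 − 14883 = 1.
  The first convergent with p² − 123·q² = 1 gives the fundamental solution (x₁, y₁) = (122, 11).
Step 2: Apply the recurrence (x_{n+1}, y_{n+1}) = (x₁x_n + 123y₁y_n, x₁y_n + y₁x_n) repeatedly.
  From (x_1, y_1) = (122, 11): x_2 = 122·122 + 123·11·11 = 29767; y_2 = 122·11 + 11·122 = 2684.
  From (x_2, y_2) = (29767, 2684): x_3 = 122·29767 + 123·11·2684 = 7263026; y_3 = 122·2684 + 11·29767 = 654885.
Step 3: Verify x_3² - 123·y_3² = 52751546676676 - 52751546676675 = 1 (should be 1). ✓

(x_1, y_1) = (122, 11); (x_3, y_3) = (7263026, 654885).


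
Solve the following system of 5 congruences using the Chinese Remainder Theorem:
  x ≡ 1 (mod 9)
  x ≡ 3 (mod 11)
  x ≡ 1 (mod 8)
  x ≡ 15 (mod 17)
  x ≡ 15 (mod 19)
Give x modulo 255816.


Product of moduli M = 9 · 11 · 8 · 17 · 19 = 255816.
Merge one congruence at a time:
  Start: x ≡ 1 (mod 9).
  Combine with x ≡ 3 (mod 11); new modulus lcm = 99.
    Write x = 1 + 9·t and substitute into x ≡ 3 (mod 11): 9·t ≡ 3 − 1 = 2 (mod 11).
    The inverse of 9 mod 11 is 5 (since 9·5 = 45 = 4·11 + 1), so t ≡ 5·2 = 10 ≡ 10 (mod 11).
    Then x = 1 + 9·10 = 91, valid modulo lcm(9, 11) = 99: x ≡ 91 (mod 99).
  Combine with x ≡ 1 (mod 8); new modulus lcm = 792.
    Write x = 91 + 99·t and substitute into x ≡ 1 (mod 8): 99·t ≡ 1 − 91 = -90 (mod 8).
    Reduce coefficients mod 8: 3·t ≡ 6 (mod 8).
    The inverse of 3 mod 8 is 3 (since 3·3 = 9 = 1·8 + 1), so t ≡ 3·6 = 18 ≡ 2 (mod 8).
    Then x = 91 + 99·2 = 289, valid modulo lcm(99, 8) = 792: x ≡ 289 (mod 792).
  Combine with x ≡ 15 (mod 17); new modulus lcm = 13464.
    Write x = 289 + 792·t and substitute into x ≡ 15 (mod 17): 792·t ≡ 15 − 289 = -274 (mod 17).
    Reduce coefficients mod 17: 10·t ≡ 15 (mod 17).
    The inverse of 10 mod 17 is 12 (since 10·12 = 120 = 7·17 + 1), so t ≡ 12·15 = 180 ≡ 10 (mod 17).
    Then x = 289 + 792·10 = 8209, valid modulo lcm(792, 17) = 13464: x ≡ 8209 (mod 13464).
  Combine with x ≡ 15 (mod 19); new modulus lcm = 255816.
    Write x = 8209 + 13464·t and substitute into x ≡ 15 (mod 19): 13464·t ≡ 15 − 8209 = -8194 (mod 19).
    Reduce coefficients mod 19: 12·t ≡ 14 (mod 19).
    The inverse of 12 mod 19 is 8 (since 12·8 = 96 = 5·19 + 1), so t ≡ 8·14 = 112 ≡ 17 (mod 19).
    Then x = 8209 + 13464·17 = 237097, valid modulo lcm(13464, 19) = 255816: x ≡ 237097 (mod 255816).
Verify against each original: 237097 mod 9 = 1, 237097 mod 11 = 3, 237097 mod 8 = 1, 237097 mod 17 = 15, 237097 mod 19 = 15.

x ≡ 237097 (mod 255816).


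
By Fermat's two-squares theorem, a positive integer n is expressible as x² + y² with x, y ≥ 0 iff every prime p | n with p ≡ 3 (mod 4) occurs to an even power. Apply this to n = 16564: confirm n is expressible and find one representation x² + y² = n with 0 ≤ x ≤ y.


Step 1: Factor n = 16564 = 2^2 · 41 · 101.
Step 2: Check the mod-4 condition on each prime factor: 2 = 2 (special); 41 ≡ 1 (mod 4), exponent 1; 101 ≡ 1 (mod 4), exponent 1.
All primes ≡ 3 (mod 4) appear to even exponent (or don't appear), so by the two-squares theorem n IS expressible as a sum of two squares.
Step 3: Build a representation. Group n = k² · m with k = 2 and m = 41 · 101 = 4141 (a product of primes ≡ 1 (mod 4)); a representation of m scales to one of n via (k·x)² + (k·y)² = k²(x² + y²). Each prime p ≡ 1 (mod 4) is itself a sum of two squares; find a² by testing p − a² for a perfect square:
  41: 41 − 1² = 40, 41 − 2² = 37, 41 − 3² = 32, 41 − 4² = 25 = 5² ⇒ 41 = 4² + 5².
  101: 101 − 1² = 100 = 10² ⇒ 101 = 1² + 10².
  Combine using the Brahmagupta–Fibonacci identity (a² + b²)(c² + d²) = (ac − bd)² + (ad + bc)² = (ac + bd)² + (ad − bc)²:
  41 · 101 = 4141: from (4² + 5²)(1² + 10²), take (4·1 − 5·10, 4·10 + 5·1) = (4 − 50, 40 + 5) = (-46, 45); dropping signs (only squares matter) gives (46, 45); check 46² + 45² = 2116 + 2025 = 4141 ✓.
  Scale by k = 2: (2·46, 2·45) = (92, 90).
Step 4: Order so x ≤ y and verify: 90² + 92² = 8100 + 8464 = 16564 = n. ✓

n = 16564 = 90² + 92² (one valid representation with x ≤ y).


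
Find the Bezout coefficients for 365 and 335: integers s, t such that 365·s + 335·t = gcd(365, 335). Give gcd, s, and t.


Euclidean algorithm on (365, 335) — divide until remainder is 0:
  365 = 1 · 335 + 30
  335 = 11 · 30 + 5
  30 = 6 · 5 + 0
gcd(365, 335) = 5.
Track Bezout coefficients alongside the remainders: start with r₀ = 365 = a·1 + b·0 (s = 1, t = 0) and r₁ = 335 = a·0 + b·1 (s = 0, t = 1); each new remainder r_{k+1} = r_{k-1} − q_k·r_k inherits s_{k+1} = s_{k-1} − q_k·s_k, t_{k+1} = t_{k-1} − q_k·t_k, so r_k = a·s_k + b·t_k at every step:
  q = 1: r = 30, s = 1 − 1·0 = 1, t = 0 − 1·1 = -1  (check: 365·1 + 335·(-1) = 30)
  q = 11: r = 5, s = 0 − 11·1 = -11, t = 1 − 11·(-1) = 12  (check: 365·(-11) + 335·12 = 5)
The row with r = 5 (the gcd) gives the Bezout coefficients s = -11, t = 12.
Result: 365 · (-11) + 335 · (12) = 5.

gcd(365, 335) = 5; s = -11, t = 12 (check: 365·(-11) + 335·12 = 5).


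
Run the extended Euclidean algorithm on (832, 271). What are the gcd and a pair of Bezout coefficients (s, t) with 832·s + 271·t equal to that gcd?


Euclidean algorithm on (832, 271) — divide until remainder is 0:
  832 = 3 · 271 + 19
  271 = 14 · 19 + 5
  19 = 3 · 5 + 4
  5 = 1 · 4 + 1
  4 = 4 · 1 + 0
gcd(832, 271) = 1.
Track Bezout coefficients alongside the remainders: start with r₀ = 832 = a·1 + b·0 (s = 1, t = 0) and r₁ = 271 = a·0 + b·1 (s = 0, t = 1); each new remainder r_{k+1} = r_{k-1} − q_k·r_k inherits s_{k+1} = s_{k-1} − q_k·s_k, t_{k+1} = t_{k-1} − q_k·t_k, so r_k = a·s_k + b·t_k at every step:
  q = 3: r = 19, s = 1 − 3·0 = 1, t = 0 − 3·1 = -3  (check: 832·1 + 271·(-3) = 19)
  q = 14: r = 5, s = 0 − 14·1 = -14, t = 1 − 14·(-3) = 43  (check: 832·(-14) + 271·43 = 5)
  q = 3: r = 4, s = 1 − 3·(-14) = 43, t = -3 − 3·43 = -132  (check: 832·43 + 271·(-132) = 4)
  q = 1: r = 1, s = -14 − 1·43 = -57, t = 43 − 1·(-132) = 175  (check: 832·(-57) + 271·175 = 1)
The row with r = 1 (the gcd) gives the Bezout coefficients s = -57, t = 175.
Result: 832 · (-57) + 271 · (175) = 1.

gcd(832, 271) = 1; s = -57, t = 175 (check: 832·(-57) + 271·175 = 1).


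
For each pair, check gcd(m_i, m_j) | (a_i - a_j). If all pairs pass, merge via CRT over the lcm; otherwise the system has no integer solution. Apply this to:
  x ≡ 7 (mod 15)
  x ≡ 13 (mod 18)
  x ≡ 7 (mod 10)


Moduli 15, 18, 10 are not pairwise coprime, so CRT works modulo lcm(m_i) when all pairwise compatibility conditions hold.
Pairwise compatibility: gcd(m_i, m_j) must divide a_i - a_j for every pair.
Merge one congruence at a time:
  Start: x ≡ 7 (mod 15).
  Combine with x ≡ 13 (mod 18): gcd(15, 18) = 3; 13 - 7 = 6, which IS divisible by 3, so compatible.
    Write x = 7 + 15·t and substitute into x ≡ 13 (mod 18): 15·t ≡ 13 − 7 = 6 (mod 18).
    Divide the congruence (and modulus) by g = 3: 5·t ≡ 2 (mod 6).
    The inverse of 5 mod 6 is 5 (since 5·5 = 25 = 4·6 + 1), so t ≡ 5·2 = 10 ≡ 4 (mod 6).
    Then x = 7 + 15·4 = 67, valid modulo lcm(15, 18) = 90: x ≡ 67 (mod 90).
  Combine with x ≡ 7 (mod 10): gcd(90, 10) = 10; 7 - 67 = -60, which IS divisible by 10, so compatible.
    Write x = 67 + 90·t and substitute into x ≡ 7 (mod 10): 90·t ≡ 7 − 67 = -60 (mod 10).
    Divide the congruence (and modulus) by g = 10: 9·t ≡ -6 (mod 1).
    Modulo 1 every t works; take t = 0.
    Then x = 67 + 90·0 = 67, valid modulo lcm(90, 10) = 90: x ≡ 67 (mod 90).
Verify: 67 mod 15 = 7, 67 mod 18 = 13, 67 mod 10 = 7.

x ≡ 67 (mod 90).


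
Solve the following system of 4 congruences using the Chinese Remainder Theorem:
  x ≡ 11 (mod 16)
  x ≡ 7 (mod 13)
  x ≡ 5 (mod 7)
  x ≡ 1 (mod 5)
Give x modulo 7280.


Product of moduli M = 16 · 13 · 7 · 5 = 7280.
Merge one congruence at a time:
  Start: x ≡ 11 (mod 16).
  Combine with x ≡ 7 (mod 13); new modulus lcm = 208.
    Write x = 11 + 16·t and substitute into x ≡ 7 (mod 13): 16·t ≡ 7 − 11 = -4 (mod 13).
    Reduce coefficients mod 13: 3·t ≡ 9 (mod 13).
    The inverse of 3 mod 13 is 9 (since 3·9 = 27 = 2·13 + 1), so t ≡ 9·9 = 81 ≡ 3 (mod 13).
    Then x = 11 + 16·3 = 59, valid modulo lcm(16, 13) = 208: x ≡ 59 (mod 208).
  Combine with x ≡ 5 (mod 7); new modulus lcm = 1456.
    Write x = 59 + 208·t and substitute into x ≡ 5 (mod 7): 208·t ≡ 5 − 59 = -54 (mod 7).
    Reduce coefficients mod 7: 5·t ≡ 2 (mod 7).
    The inverse of 5 mod 7 is 3 (since 5·3 = 15 = 2·7 + 1), so t ≡ 3·2 = 6 ≡ 6 (mod 7).
    Then x = 59 + 208·6 = 1307, valid modulo lcm(208, 7) = 1456: x ≡ 1307 (mod 1456).
  Combine with x ≡ 1 (mod 5); new modulus lcm = 7280.
    Write x = 1307 + 1456·t and substitute into x ≡ 1 (mod 5): 1456·t ≡ 1 − 1307 = -1306 (mod 5).
    Reduce coefficients mod 5: 1·t ≡ 4 (mod 5).
    So t ≡ 4 (mod 5).
    Then x = 1307 + 1456·4 = 7131, valid modulo lcm(1456, 5) = 7280: x ≡ 7131 (mod 7280).
Verify against each original: 7131 mod 16 = 11, 7131 mod 13 = 7, 7131 mod 7 = 5, 7131 mod 5 = 1.

x ≡ 7131 (mod 7280).


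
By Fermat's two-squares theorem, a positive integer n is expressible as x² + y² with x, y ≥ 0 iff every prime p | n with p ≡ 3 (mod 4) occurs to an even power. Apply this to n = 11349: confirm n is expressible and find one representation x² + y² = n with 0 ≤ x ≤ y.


Step 1: Factor n = 11349 = 3^2 · 13 · 97.
Step 2: Check the mod-4 condition on each prime factor: 3 ≡ 3 (mod 4), exponent 2 (must be even); 13 ≡ 1 (mod 4), exponent 1; 97 ≡ 1 (mod 4), exponent 1.
All primes ≡ 3 (mod 4) appear to even exponent (or don't appear), so by the two-squares theorem n IS expressible as a sum of two squares.
Step 3: Build a representation. Group n = k² · m with k = 3 and m = 13 · 97 = 1261 (a product of primes ≡ 1 (mod 4)); a representation of m scales to one of n via (k·x)² + (k·y)² = k²(x² + y²). Each prime p ≡ 1 (mod 4) is itself a sum of two squares; find a² by testing p − a² for a perfect square:
  13: 13 − 1² = 12, 13 − 2² = 9 = 3² ⇒ 13 = 2² + 3².
  97: 97 − 1² = 96, 97 − 2² = 93, 97 − 3² = 88, 97 − 4² = 81 = 9² ⇒ 97 = 4² + 9².
  Combine using the Brahmagupta–Fibonacci identity (a² + b²)(c² + d²) = (ac − bd)² + (ad + bc)² = (ac + bd)² + (ad − bc)²:
  13 · 97 = 1261: from (2² + 3²)(4² + 9²), take (2·4 − 3·9, 2·9 + 3·4) = (8 − 27, 18 + 12) = (-19, 30); dropping signs (only squares matter) gives (19, 30); check 19² + 30² = 361 + 900 = 1261 ✓.
  Scale by k = 3: (3·19, 3·30) = (57, 90).
Step 4: Order so x ≤ y and verify: 57² + 90² = 3249 + 8100 = 11349 = n. ✓

n = 11349 = 57² + 90² (one valid representation with x ≤ y).


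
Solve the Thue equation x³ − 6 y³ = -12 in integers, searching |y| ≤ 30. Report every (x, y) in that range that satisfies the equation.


The equation is x³ - 6y³ = -12. For fixed y, x³ = 6·y³ − 12, so a solution requires the RHS to be a perfect cube.
Strategy: iterate y from -30 to 30, compute RHS = 6·y³ − 12, and check whether it is a (positive or negative) perfect cube.
Check small values of y:
  y = 0: RHS = -12 is not a perfect cube.
  y = 1: RHS = -6 is not a perfect cube.
  y = -1: RHS = -18 is not a perfect cube.
  y = 2: RHS = 36 is not a perfect cube.
  y = -2: RHS = -60 is not a perfect cube.
  y = 3: RHS = 150 is not a perfect cube.
  y = -3: RHS = -174 is not a perfect cube.
Continuing the search up to |y| = 30 finds no solutions either.
No (x, y) in the scanned range satisfies the equation.

No integer solutions with |y| ≤ 30.


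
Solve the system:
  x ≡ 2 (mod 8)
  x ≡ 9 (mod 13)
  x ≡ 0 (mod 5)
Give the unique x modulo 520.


Moduli 8, 13, 5 are pairwise coprime; by CRT there is a unique solution modulo M = 8 · 13 · 5 = 520.
Solve pairwise, accumulating the modulus:
  Start with x ≡ 2 (mod 8).
  Combine with x ≡ 9 (mod 13): since gcd(8, 13) = 1, we get a unique residue mod 104.
    Write x = 2 + 8·t and substitute into x ≡ 9 (mod 13): 8·t ≡ 9 − 2 = 7 (mod 13).
    The inverse of 8 mod 13 is 5 (since 8·5 = 40 = 3·13 + 1), so t ≡ 5·7 = 35 ≡ 9 (mod 13).
    Then x = 2 + 8·9 = 74, valid modulo lcm(8, 13) = 104: x ≡ 74 (mod 104).
  Combine with x ≡ 0 (mod 5): since gcd(104, 5) = 1, we get a unique residue mod 520.
    Write x = 74 + 104·t and substitute into x ≡ 0 (mod 5): 104·t ≡ 0 − 74 = -74 (mod 5).
    Reduce coefficients mod 5: 4·t ≡ 1 (mod 5).
    The inverse of 4 mod 5 is 4 (since 4·4 = 16 = 3·5 + 1), so t ≡ 4·1 = 4 ≡ 4 (mod 5).
    Then x = 74 + 104·4 = 490, valid modulo lcm(104, 5) = 520: x ≡ 490 (mod 520).
Verify: 490 mod 8 = 2 ✓, 490 mod 13 = 9 ✓, 490 mod 5 = 0 ✓.

x ≡ 490 (mod 520).


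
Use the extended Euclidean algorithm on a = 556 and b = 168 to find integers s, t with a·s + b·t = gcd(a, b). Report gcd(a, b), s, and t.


Euclidean algorithm on (556, 168) — divide until remainder is 0:
  556 = 3 · 168 + 52
  168 = 3 · 52 + 12
  52 = 4 · 12 + 4
  12 = 3 · 4 + 0
gcd(556, 168) = 4.
Track Bezout coefficients alongside the remainders: start with r₀ = 556 = a·1 + b·0 (s = 1, t = 0) and r₁ = 168 = a·0 + b·1 (s = 0, t = 1); each new remainder r_{k+1} = r_{k-1} − q_k·r_k inherits s_{k+1} = s_{k-1} − q_k·s_k, t_{k+1} = t_{k-1} − q_k·t_k, so r_k = a·s_k + b·t_k at every step:
  q = 3: r = 52, s = 1 − 3·0 = 1, t = 0 − 3·1 = -3  (check: 556·1 + 168·(-3) = 52)
  q = 3: r = 12, s = 0 − 3·1 = -3, t = 1 − 3·(-3) = 10  (check: 556·(-3) + 168·10 = 12)
  q = 4: r = 4, s = 1 − 4·(-3) = 13, t = -3 − 4·10 = -43  (check: 556·13 + 168·(-43) = 4)
The row with r = 4 (the gcd) gives the Bezout coefficients s = 13, t = -43.
Result: 556 · (13) + 168 · (-43) = 4.

gcd(556, 168) = 4; s = 13, t = -43 (check: 556·13 + 168·(-43) = 4).


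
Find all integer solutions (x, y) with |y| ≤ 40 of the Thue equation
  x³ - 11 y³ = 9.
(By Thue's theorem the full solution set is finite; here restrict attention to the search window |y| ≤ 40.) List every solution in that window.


The equation is x³ - 11y³ = 9. For fixed y, x³ = 11·y³ + 9, so a solution requires the RHS to be a perfect cube.
Strategy: iterate y from -40 to 40, compute RHS = 11·y³ + 9, and check whether it is a (positive or negative) perfect cube.
Check small values of y:
  y = 0: RHS = 9 is not a perfect cube.
  y = 1: RHS = 20 is not a perfect cube.
  y = -1: RHS = -2 is not a perfect cube.
  y = 2: RHS = 97 is not a perfect cube.
  y = -2: RHS = -79 is not a perfect cube.
  y = 3: RHS = 306 is not a perfect cube.
  y = -3: RHS = -288 is not a perfect cube.
Continuing the search up to |y| = 40 finds no solutions either.
No (x, y) in the scanned range satisfies the equation.

No integer solutions with |y| ≤ 40.


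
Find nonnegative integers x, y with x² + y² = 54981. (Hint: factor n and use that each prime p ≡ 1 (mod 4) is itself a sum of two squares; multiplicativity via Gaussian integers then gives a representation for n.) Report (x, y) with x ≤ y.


Step 1: Factor n = 54981 = 3^2 · 41 · 149.
Step 2: Check the mod-4 condition on each prime factor: 3 ≡ 3 (mod 4), exponent 2 (must be even); 41 ≡ 1 (mod 4), exponent 1; 149 ≡ 1 (mod 4), exponent 1.
All primes ≡ 3 (mod 4) appear to even exponent (or don't appear), so by the two-squares theorem n IS expressible as a sum of two squares.
Step 3: Build a representation. Group n = k² · m with k = 3 and m = 41 · 149 = 6109 (a product of primes ≡ 1 (mod 4)); a representation of m scales to one of n via (k·x)² + (k·y)² = k²(x² + y²). Each prime p ≡ 1 (mod 4) is itself a sum of two squares; find a² by testing p − a² for a perfect square:
  41: 41 − 1² = 40, 41 − 2² = 37, 41 − 3² = 32, 41 − 4² = 25 = 5² ⇒ 41 = 4² + 5².
  149: 149 − 1² = 148, 149 − 2² = 145, 149 − 3² = 140, 149 − 4² = 133, 149 − 5² = 124, 149 − 6² = 113, 149 − 7² = 100 = 10² ⇒ 149 = 7² + 10².
  Combine using the Brahmagupta–Fibonacci identity (a² + b²)(c² + d²) = (ac − bd)² + (ad + bc)² = (ac + bd)² + (ad − bc)²:
  41 · 149 = 6109: from (4² + 5²)(7² + 10²), take (4·7 − 5·10, 4·10 + 5·7) = (28 − 50, 40 + 35) = (-22, 75); dropping signs (only squares matter) gives (22, 75); check 22² + 75² = 484 + 5625 = 6109 ✓.
  Scale by k = 3: (3·22, 3·75) = (66, 225).
Step 4: Order so x ≤ y and verify: 66² + 225² = 4356 + 50625 = 54981 = n. ✓

n = 54981 = 66² + 225² (one valid representation with x ≤ y).


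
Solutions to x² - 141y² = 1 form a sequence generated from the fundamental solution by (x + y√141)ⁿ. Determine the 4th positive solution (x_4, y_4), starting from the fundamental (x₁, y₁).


Step 1: Find the fundamental solution (x₁, y₁) of x² - 141y² = 1.
  Expand √141 as a continued fraction. a₀ = ⌊√141⌋ = 11; iterate m_{k+1} = d_k·a_k − m_k, d_{k+1} = (141 − m_{k+1}²)/d_k, a_{k+1} = ⌊(a₀ + m_{k+1})/d_{k+1}⌋ (starting m₀ = 0, d₀ = 1), with convergents p_k = a_k·p_{k-1} + p_{k-2}, q_k = a_k·q_{k-1} + q_{k-2} (p₋₁ = 1, q₋₁ = 0):
  k = 0: a₀ = 11; p₀/q₀ = 11/1; p₀² − 141·q₀² = 121 − 141 = -20.
  k = 1: m = 11, d = 20, a = ⌊(11 + 11)/20⌋ = 1; p/q = (1·11 + 1)/(1·1 + 0) = 12/1; p² − 141·q² = 144 − 141 = 3.
  k = 2: m = 9, d = 3, a = ⌊(11 + 9)/3⌋ = 6; p/q = (6·12 + 11)/(6·1 + 1) = 83/7; p² − 141·q² = 6889 − 6909 = -20.
  k = 3: m = 9, d = 20, a = ⌊(11 + 9)/20⌋ = 1; p/q = (1·83 + 12)/(1·7 + 1) = 95/8; p² − 141·q² = 9025 − 9024 = 1.
  The first convergent with p² − 141·q² = 1 gives the fundamental solution (x₁, y₁) = (95, 8).
Step 2: Apply the recurrence (x_{n+1}, y_{n+1}) = (x₁x_n + 141y₁y_n, x₁y_n + y₁x_n) repeatedly.
  From (x_1, y_1) = (95, 8): x_2 = 95·95 + 141·8·8 = 18049; y_2 = 95·8 + 8·95 = 1520.
  From (x_2, y_2) = (18049, 1520): x_3 = 95·18049 + 141·8·1520 = 3429215; y_3 = 95·1520 + 8·18049 = 288792.
  From (x_3, y_3) = (3429215, 288792): x_4 = 95·3429215 + 141·8·288792 = 651532801; y_4 = 95·288792 + 8·3429215 = 54868960.
Step 3: Verify x_4² - 141·y_4² = 424494990778905601 - 424494990778905600 = 1 (should be 1). ✓

(x_1, y_1) = (95, 8); (x_4, y_4) = (651532801, 54868960).


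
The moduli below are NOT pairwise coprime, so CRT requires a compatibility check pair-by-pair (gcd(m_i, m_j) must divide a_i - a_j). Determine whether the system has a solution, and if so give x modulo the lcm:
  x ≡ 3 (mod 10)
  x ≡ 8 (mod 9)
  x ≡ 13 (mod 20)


Moduli 10, 9, 20 are not pairwise coprime, so CRT works modulo lcm(m_i) when all pairwise compatibility conditions hold.
Pairwise compatibility: gcd(m_i, m_j) must divide a_i - a_j for every pair.
Merge one congruence at a time:
  Start: x ≡ 3 (mod 10).
  Combine with x ≡ 8 (mod 9): gcd(10, 9) = 1; 8 - 3 = 5, which IS divisible by 1, so compatible.
    Write x = 3 + 10·t and substitute into x ≡ 8 (mod 9): 10·t ≡ 8 − 3 = 5 (mod 9).
    Reduce coefficients mod 9: 1·t ≡ 5 (mod 9).
    So t ≡ 5 (mod 9).
    Then x = 3 + 10·5 = 53, valid modulo lcm(10, 9) = 90: x ≡ 53 (mod 90).
  Combine with x ≡ 13 (mod 20): gcd(90, 20) = 10; 13 - 53 = -40, which IS divisible by 10, so compatible.
    Write x = 53 + 90·t and substitute into x ≡ 13 (mod 20): 90·t ≡ 13 − 53 = -40 (mod 20).
    Divide the congruence (and modulus) by g = 10: 9·t ≡ -4 (mod 2).
    Reduce coefficients mod 2: 1·t ≡ 0 (mod 2).
    So t ≡ 0 (mod 2).
    Then x = 53 + 90·0 = 53, valid modulo lcm(90, 20) = 180: x ≡ 53 (mod 180).
Verify: 53 mod 10 = 3, 53 mod 9 = 8, 53 mod 20 = 13.

x ≡ 53 (mod 180).


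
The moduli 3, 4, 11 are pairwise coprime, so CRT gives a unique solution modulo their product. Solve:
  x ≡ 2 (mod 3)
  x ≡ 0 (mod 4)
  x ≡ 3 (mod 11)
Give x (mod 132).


Moduli 3, 4, 11 are pairwise coprime; by CRT there is a unique solution modulo M = 3 · 4 · 11 = 132.
Solve pairwise, accumulating the modulus:
  Start with x ≡ 2 (mod 3).
  Combine with x ≡ 0 (mod 4): since gcd(3, 4) = 1, we get a unique residue mod 12.
    Write x = 2 + 3·t and substitute into x ≡ 0 (mod 4): 3·t ≡ 0 − 2 = -2 (mod 4).
    Reduce coefficients mod 4: 3·t ≡ 2 (mod 4).
    The inverse of 3 mod 4 is 3 (since 3·3 = 9 = 2·4 + 1), so t ≡ 3·2 = 6 ≡ 2 (mod 4).
    Then x = 2 + 3·2 = 8, valid modulo lcm(3, 4) = 12: x ≡ 8 (mod 12).
  Combine with x ≡ 3 (mod 11): since gcd(12, 11) = 1, we get a unique residue mod 132.
    Write x = 8 + 12·t and substitute into x ≡ 3 (mod 11): 12·t ≡ 3 − 8 = -5 (mod 11).
    Reduce coefficients mod 11: 1·t ≡ 6 (mod 11).
    So t ≡ 6 (mod 11).
    Then x = 8 + 12·6 = 80, valid modulo lcm(12, 11) = 132: x ≡ 80 (mod 132).
Verify: 80 mod 3 = 2 ✓, 80 mod 4 = 0 ✓, 80 mod 11 = 3 ✓.

x ≡ 80 (mod 132).


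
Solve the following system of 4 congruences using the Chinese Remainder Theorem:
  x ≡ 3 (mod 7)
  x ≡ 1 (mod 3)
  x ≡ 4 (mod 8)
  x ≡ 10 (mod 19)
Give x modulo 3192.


Product of moduli M = 7 · 3 · 8 · 19 = 3192.
Merge one congruence at a time:
  Start: x ≡ 3 (mod 7).
  Combine with x ≡ 1 (mod 3); new modulus lcm = 21.
    Write x = 3 + 7·t and substitute into x ≡ 1 (mod 3): 7·t ≡ 1 − 3 = -2 (mod 3).
    Reduce coefficients mod 3: 1·t ≡ 1 (mod 3).
    So t ≡ 1 (mod 3).
    Then x = 3 + 7·1 = 10, valid modulo lcm(7, 3) = 21: x ≡ 10 (mod 21).
  Combine with x ≡ 4 (mod 8); new modulus lcm = 168.
    Write x = 10 + 21·t and substitute into x ≡ 4 (mod 8): 21·t ≡ 4 − 10 = -6 (mod 8).
    Reduce coefficients mod 8: 5·t ≡ 2 (mod 8).
    The inverse of 5 mod 8 is 5 (since 5·5 = 25 = 3·8 + 1), so t ≡ 5·2 = 10 ≡ 2 (mod 8).
    Then x = 10 + 21·2 = 52, valid modulo lcm(21, 8) = 168: x ≡ 52 (mod 168).
  Combine with x ≡ 10 (mod 19); new modulus lcm = 3192.
    Write x = 52 + 168·t and substitute into x ≡ 10 (mod 19): 168·t ≡ 10 − 52 = -42 (mod 19).
    Reduce coefficients mod 19: 16·t ≡ 15 (mod 19).
    The inverse of 16 mod 19 is 6 (since 16·6 = 96 = 5·19 + 1), so t ≡ 6·15 = 90 ≡ 14 (mod 19).
    Then x = 52 + 168·14 = 2404, valid modulo lcm(168, 19) = 3192: x ≡ 2404 (mod 3192).
Verify against each original: 2404 mod 7 = 3, 2404 mod 3 = 1, 2404 mod 8 = 4, 2404 mod 19 = 10.

x ≡ 2404 (mod 3192).


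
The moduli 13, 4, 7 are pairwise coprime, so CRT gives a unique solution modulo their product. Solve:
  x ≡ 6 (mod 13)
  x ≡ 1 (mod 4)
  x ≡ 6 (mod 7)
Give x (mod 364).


Moduli 13, 4, 7 are pairwise coprime; by CRT there is a unique solution modulo M = 13 · 4 · 7 = 364.
Solve pairwise, accumulating the modulus:
  Start with x ≡ 6 (mod 13).
  Combine with x ≡ 1 (mod 4): since gcd(13, 4) = 1, we get a unique residue mod 52.
    Write x = 6 + 13·t and substitute into x ≡ 1 (mod 4): 13·t ≡ 1 − 6 = -5 (mod 4).
    Reduce coefficients mod 4: 1·t ≡ 3 (mod 4).
    So t ≡ 3 (mod 4).
    Then x = 6 + 13·3 = 45, valid modulo lcm(13, 4) = 52: x ≡ 45 (mod 52).
  Combine with x ≡ 6 (mod 7): since gcd(52, 7) = 1, we get a unique residue mod 364.
    Write x = 45 + 52·t and substitute into x ≡ 6 (mod 7): 52·t ≡ 6 − 45 = -39 (mod 7).
    Reduce coefficients mod 7: 3·t ≡ 3 (mod 7).
    The inverse of 3 mod 7 is 5 (since 3·5 = 15 = 2·7 + 1), so t ≡ 5·3 = 15 ≡ 1 (mod 7).
    Then x = 45 + 52·1 = 97, valid modulo lcm(52, 7) = 364: x ≡ 97 (mod 364).
Verify: 97 mod 13 = 6 ✓, 97 mod 4 = 1 ✓, 97 mod 7 = 6 ✓.

x ≡ 97 (mod 364).


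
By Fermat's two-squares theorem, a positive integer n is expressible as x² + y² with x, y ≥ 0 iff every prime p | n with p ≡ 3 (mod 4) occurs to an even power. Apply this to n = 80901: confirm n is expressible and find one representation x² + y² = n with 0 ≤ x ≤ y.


Step 1: Factor n = 80901 = 3^2 · 89 · 101.
Step 2: Check the mod-4 condition on each prime factor: 3 ≡ 3 (mod 4), exponent 2 (must be even); 89 ≡ 1 (mod 4), exponent 1; 101 ≡ 1 (mod 4), exponent 1.
All primes ≡ 3 (mod 4) appear to even exponent (or don't appear), so by the two-squares theorem n IS expressible as a sum of two squares.
Step 3: Build a representation. Group n = k² · m with k = 3 and m = 89 · 101 = 8989 (a product of primes ≡ 1 (mod 4)); a representation of m scales to one of n via (k·x)² + (k·y)² = k²(x² + y²). Each prime p ≡ 1 (mod 4) is itself a sum of two squares; find a² by testing p − a² for a perfect square:
  89: 89 − 1² = 88, 89 − 2² = 85, 89 − 3² = 80, 89 − 4² = 73, 89 − 5² = 64 = 8² ⇒ 89 = 5² + 8².
  101: 101 − 1² = 100 = 10² ⇒ 101 = 1² + 10².
  Combine using the Brahmagupta–Fibonacci identity (a² + b²)(c² + d²) = (ac − bd)² + (ad + bc)² = (ac + bd)² + (ad − bc)²:
  89 · 101 = 8989: from (5² + 8²)(1² + 10²), take (5·1 − 8·10, 5·10 + 8·1) = (5 − 80, 50 + 8) = (-75, 58); dropping signs (only squares matter) gives (75, 58); check 75² + 58² = 5625 + 3364 = 8989 ✓.
  Scale by k = 3: (3·75, 3·58) = (225, 174).
Step 4: Order so x ≤ y and verify: 174² + 225² = 30276 + 50625 = 80901 = n. ✓

n = 80901 = 174² + 225² (one valid representation with x ≤ y).


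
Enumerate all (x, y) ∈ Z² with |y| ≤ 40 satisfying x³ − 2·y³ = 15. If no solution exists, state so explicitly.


The equation is x³ - 2y³ = 15. For fixed y, x³ = 2·y³ + 15, so a solution requires the RHS to be a perfect cube.
Strategy: iterate y from -40 to 40, compute RHS = 2·y³ + 15, and check whether it is a (positive or negative) perfect cube.
Check small values of y:
  y = 0: RHS = 15 is not a perfect cube.
  y = 1: RHS = 17 is not a perfect cube.
  y = -1: RHS = 13 is not a perfect cube.
  y = 2: RHS = 31 is not a perfect cube.
  y = -2: RHS = -1 = (-1)³ ⇒ x = -1 works.
  y = 3: RHS = 69 is not a perfect cube.
  y = -3: RHS = -39 is not a perfect cube.
Continuing the search up to |y| = 40 finds no further solutions beyond those listed.
Collected solutions: (-1, -2).

Solutions (with |y| ≤ 40): (-1, -2).


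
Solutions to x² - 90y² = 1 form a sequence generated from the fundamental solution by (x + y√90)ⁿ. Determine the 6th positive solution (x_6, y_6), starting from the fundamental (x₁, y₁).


Step 1: Find the fundamental solution (x₁, y₁) of x² - 90y² = 1.
  Expand √90 as a continued fraction. a₀ = ⌊√90⌋ = 9; iterate m_{k+1} = d_k·a_k − m_k, d_{k+1} = (90 − m_{k+1}²)/d_k, a_{k+1} = ⌊(a₀ + m_{k+1})/d_{k+1}⌋ (starting m₀ = 0, d₀ = 1), with convergents p_k = a_k·p_{k-1} + p_{k-2}, q_k = a_k·q_{k-1} + q_{k-2} (p₋₁ = 1, q₋₁ = 0):
  k = 0: a₀ = 9; p₀/q₀ = 9/1; p₀² − 90·q₀² = 81 − 90 = -9.
  k = 1: m = 9, d = 9, a = ⌊(9 + 9)/9⌋ = 2; p/q = (2·9 + 1)/(2·1 + 0) = 19/2; p² − 90·q² = 361 − 360 = 1.
  The first convergent with p² − 90·q² = 1 gives the fundamental solution (x₁, y₁) = (19, 2).
Step 2: Apply the recurrence (x_{n+1}, y_{n+1}) = (x₁x_n + 90y₁y_n, x₁y_n + y₁x_n) repeatedly.
  From (x_1, y_1) = (19, 2): x_2 = 19·19 + 90·2·2 = 721; y_2 = 19·2 + 2·19 = 76.
  From (x_2, y_2) = (721, 76): x_3 = 19·721 + 90·2·76 = 27379; y_3 = 19·76 + 2·721 = 2886.
  From (x_3, y_3) = (27379, 2886): x_4 = 19·27379 + 90·2·2886 = 1039681; y_4 = 19·2886 + 2·27379 = 109592.
  From (x_4, y_4) = (1039681, 109592): x_5 = 19·1039681 + 90·2·109592 = 39480499; y_5 = 19·109592 + 2·1039681 = 4161610.
  From (x_5, y_5) = (39480499, 4161610): x_6 = 19·39480499 + 90·2·4161610 = 1499219281; y_6 = 19·4161610 + 2·39480499 = 158031588.
Step 3: Verify x_6² - 90·y_6² = 2247658452522156961 - 2247658452522156960 = 1 (should be 1). ✓

(x_1, y_1) = (19, 2); (x_6, y_6) = (1499219281, 158031588).


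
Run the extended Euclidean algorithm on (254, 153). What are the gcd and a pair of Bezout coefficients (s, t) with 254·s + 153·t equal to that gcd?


Euclidean algorithm on (254, 153) — divide until remainder is 0:
  254 = 1 · 153 + 101
  153 = 1 · 101 + 52
  101 = 1 · 52 + 49
  52 = 1 · 49 + 3
  49 = 16 · 3 + 1
  3 = 3 · 1 + 0
gcd(254, 153) = 1.
Track Bezout coefficients alongside the remainders: start with r₀ = 254 = a·1 + b·0 (s = 1, t = 0) and r₁ = 153 = a·0 + b·1 (s = 0, t = 1); each new remainder r_{k+1} = r_{k-1} − q_k·r_k inherits s_{k+1} = s_{k-1} − q_k·s_k, t_{k+1} = t_{k-1} − q_k·t_k, so r_k = a·s_k + b·t_k at every step:
  q = 1: r = 101, s = 1 − 1·0 = 1, t = 0 − 1·1 = -1  (check: 254·1 + 153·(-1) = 101)
  q = 1: r = 52, s = 0 − 1·1 = -1, t = 1 − 1·(-1) = 2  (check: 254·(-1) + 153·2 = 52)
  q = 1: r = 49, s = 1 − 1·(-1) = 2, t = -1 − 1·2 = -3  (check: 254·2 + 153·(-3) = 49)
  q = 1: r = 3, s = -1 − 1·2 = -3, t = 2 − 1·(-3) = 5  (check: 254·(-3) + 153·5 = 3)
  q = 16: r = 1, s = 2 − 16·(-3) = 50, t = -3 − 16·5 = -83  (check: 254·50 + 153·(-83) = 1)
The row with r = 1 (the gcd) gives the Bezout coefficients s = 50, t = -83.
Result: 254 · (50) + 153 · (-83) = 1.

gcd(254, 153) = 1; s = 50, t = -83 (check: 254·50 + 153·(-83) = 1).


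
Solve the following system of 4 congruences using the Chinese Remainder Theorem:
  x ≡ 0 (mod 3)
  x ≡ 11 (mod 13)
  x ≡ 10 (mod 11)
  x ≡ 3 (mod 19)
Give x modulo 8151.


Product of moduli M = 3 · 13 · 11 · 19 = 8151.
Merge one congruence at a time:
  Start: x ≡ 0 (mod 3).
  Combine with x ≡ 11 (mod 13); new modulus lcm = 39.
    Write x = 0 + 3·t and substitute into x ≡ 11 (mod 13): 3·t ≡ 11 − 0 = 11 (mod 13).
    The inverse of 3 mod 13 is 9 (since 3·9 = 27 = 2·13 + 1), so t ≡ 9·11 = 99 ≡ 8 (mod 13).
    Then x = 0 + 3·8 = 24, valid modulo lcm(3, 13) = 39: x ≡ 24 (mod 39).
  Combine with x ≡ 10 (mod 11); new modulus lcm = 429.
    Write x = 24 + 39·t and substitute into x ≡ 10 (mod 11): 39·t ≡ 10 − 24 = -14 (mod 11).
    Reduce coefficients mod 11: 6·t ≡ 8 (mod 11).
    The inverse of 6 mod 11 is 2 (since 6·2 = 12 = 1·11 + 1), so t ≡ 2·8 = 16 ≡ 5 (mod 11).
    Then x = 24 + 39·5 = 219, valid modulo lcm(39, 11) = 429: x ≡ 219 (mod 429).
  Combine with x ≡ 3 (mod 19); new modulus lcm = 8151.
    Write x = 219 + 429·t and substitute into x ≡ 3 (mod 19): 429·t ≡ 3 − 219 = -216 (mod 19).
    Reduce coefficients mod 19: 11·t ≡ 12 (mod 19).
    The inverse of 11 mod 19 is 7 (since 11·7 = 77 = 4·19 + 1), so t ≡ 7·12 = 84 ≡ 8 (mod 19).
    Then x = 219 + 429·8 = 3651, valid modulo lcm(429, 19) = 8151: x ≡ 3651 (mod 8151).
Verify against each original: 3651 mod 3 = 0, 3651 mod 13 = 11, 3651 mod 11 = 10, 3651 mod 19 = 3.

x ≡ 3651 (mod 8151).


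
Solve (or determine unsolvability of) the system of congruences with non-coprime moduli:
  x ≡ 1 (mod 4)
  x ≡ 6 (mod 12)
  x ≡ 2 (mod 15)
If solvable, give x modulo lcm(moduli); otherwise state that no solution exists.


Moduli 4, 12, 15 are not pairwise coprime, so CRT works modulo lcm(m_i) when all pairwise compatibility conditions hold.
Pairwise compatibility: gcd(m_i, m_j) must divide a_i - a_j for every pair.
Merge one congruence at a time:
  Start: x ≡ 1 (mod 4).
  Combine with x ≡ 6 (mod 12): gcd(4, 12) = 4, and 6 - 1 = 5 is NOT divisible by 4.
    ⇒ system is inconsistent (no integer solution).

No solution (the system is inconsistent).
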